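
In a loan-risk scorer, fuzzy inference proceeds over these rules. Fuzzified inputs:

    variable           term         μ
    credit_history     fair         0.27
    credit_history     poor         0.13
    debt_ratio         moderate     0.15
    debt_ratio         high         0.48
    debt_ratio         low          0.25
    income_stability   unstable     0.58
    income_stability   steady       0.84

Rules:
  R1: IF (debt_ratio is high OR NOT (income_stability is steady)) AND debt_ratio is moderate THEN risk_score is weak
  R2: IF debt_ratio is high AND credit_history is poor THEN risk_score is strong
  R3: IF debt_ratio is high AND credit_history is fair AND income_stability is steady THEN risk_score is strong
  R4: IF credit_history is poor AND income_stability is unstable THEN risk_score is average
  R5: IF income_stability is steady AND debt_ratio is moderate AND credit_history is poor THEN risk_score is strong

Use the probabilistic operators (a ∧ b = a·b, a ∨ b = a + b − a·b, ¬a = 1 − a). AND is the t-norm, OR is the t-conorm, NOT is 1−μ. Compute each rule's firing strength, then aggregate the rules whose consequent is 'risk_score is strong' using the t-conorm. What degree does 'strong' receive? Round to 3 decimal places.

0.178

R1: (high=0.48 OR ¬steady=1−0.84=0.16) = 0.5632; AND[a·b] with moderate=0.15 → w = 0.0845
R2: high=0.48, poor=0.13; AND[a·b] → w = 0.0624
R3: high=0.48, fair=0.27, steady=0.84; AND[a·b] → w = 0.1089
R4: poor=0.13, unstable=0.58; AND[a·b] → w = 0.0754
R5: steady=0.84, moderate=0.15, poor=0.13; AND[a·b] → w = 0.0164
Rules with consequent 'strong': {R2, R3, R5} → strengths 0.0624, 0.1089, 0.0164
Aggregate via t-conorm [a + b − a·b]: 0.1782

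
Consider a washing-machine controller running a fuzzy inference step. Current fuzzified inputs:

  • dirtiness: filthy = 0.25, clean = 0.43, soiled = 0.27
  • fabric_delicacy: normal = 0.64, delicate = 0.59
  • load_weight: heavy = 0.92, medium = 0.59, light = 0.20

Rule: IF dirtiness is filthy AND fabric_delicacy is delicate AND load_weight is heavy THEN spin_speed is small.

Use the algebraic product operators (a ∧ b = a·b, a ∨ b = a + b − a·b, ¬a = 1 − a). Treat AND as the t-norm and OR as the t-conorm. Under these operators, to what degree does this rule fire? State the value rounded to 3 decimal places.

0.136

firing strength: filthy=0.25, delicate=0.59, heavy=0.92; AND[a·b] → w = 0.1357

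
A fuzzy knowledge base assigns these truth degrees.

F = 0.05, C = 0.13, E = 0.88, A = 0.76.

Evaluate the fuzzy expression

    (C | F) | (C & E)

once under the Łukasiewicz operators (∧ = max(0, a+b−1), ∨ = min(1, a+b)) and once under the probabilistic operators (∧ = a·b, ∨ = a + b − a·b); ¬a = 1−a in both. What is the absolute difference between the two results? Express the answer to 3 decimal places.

Under Łukasiewicz:
  C | F = min(1, a+b) on (0.13, 0.05) = 0.18
  C & E = max(0, a+b−1) on (0.13, 0.88) = 0.01
  (C | F) | (C & E) = min(1, a+b) on (0.18, 0.01) = 0.19
  → value = 0.1900
Under probabilistic:
  C | F = a + b − a·b on (0.1300, 0.0500) = 0.1735
  C & E = a·b on (0.1300, 0.8800) = 0.1144
  (C | F) | (C & E) = a + b − a·b on (0.1735, 0.1144) = 0.2681
  → value = 0.2681
|0.1900 − 0.2681| = 0.078

0.078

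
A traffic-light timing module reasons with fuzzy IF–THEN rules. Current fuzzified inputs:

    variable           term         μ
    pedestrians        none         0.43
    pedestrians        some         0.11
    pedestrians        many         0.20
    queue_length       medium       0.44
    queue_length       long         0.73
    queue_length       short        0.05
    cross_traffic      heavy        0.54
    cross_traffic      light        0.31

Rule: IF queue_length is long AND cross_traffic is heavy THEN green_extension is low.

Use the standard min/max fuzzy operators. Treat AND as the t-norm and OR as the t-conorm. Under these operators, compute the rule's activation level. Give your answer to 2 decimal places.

0.54

firing strength: long=0.73, heavy=0.54; AND[min(a, b)] → w = 0.54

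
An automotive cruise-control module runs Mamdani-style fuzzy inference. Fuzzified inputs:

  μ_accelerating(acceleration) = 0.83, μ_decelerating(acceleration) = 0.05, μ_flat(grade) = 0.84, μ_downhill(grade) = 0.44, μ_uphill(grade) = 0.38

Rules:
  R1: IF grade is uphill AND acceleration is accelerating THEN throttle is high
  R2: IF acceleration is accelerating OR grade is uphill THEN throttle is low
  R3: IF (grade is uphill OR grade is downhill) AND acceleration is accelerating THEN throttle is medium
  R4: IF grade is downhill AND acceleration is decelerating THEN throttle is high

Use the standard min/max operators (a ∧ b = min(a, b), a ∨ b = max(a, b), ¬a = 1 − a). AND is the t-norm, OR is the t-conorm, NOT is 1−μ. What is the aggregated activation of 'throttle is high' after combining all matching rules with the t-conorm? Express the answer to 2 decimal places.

R1: uphill=0.38, accelerating=0.83; AND[min(a, b)] → w = 0.38
R2: accelerating=0.83, uphill=0.38; OR[max(a, b)] → w = 0.83
R3: (uphill=0.38 OR downhill=0.44) = 0.44; AND[min(a, b)] with accelerating=0.83 → w = 0.44
R4: downhill=0.44, decelerating=0.05; AND[min(a, b)] → w = 0.05
Rules with consequent 'high': {R1, R4} → strengths 0.38, 0.05
Aggregate via t-conorm [max(a, b)]: 0.38

0.38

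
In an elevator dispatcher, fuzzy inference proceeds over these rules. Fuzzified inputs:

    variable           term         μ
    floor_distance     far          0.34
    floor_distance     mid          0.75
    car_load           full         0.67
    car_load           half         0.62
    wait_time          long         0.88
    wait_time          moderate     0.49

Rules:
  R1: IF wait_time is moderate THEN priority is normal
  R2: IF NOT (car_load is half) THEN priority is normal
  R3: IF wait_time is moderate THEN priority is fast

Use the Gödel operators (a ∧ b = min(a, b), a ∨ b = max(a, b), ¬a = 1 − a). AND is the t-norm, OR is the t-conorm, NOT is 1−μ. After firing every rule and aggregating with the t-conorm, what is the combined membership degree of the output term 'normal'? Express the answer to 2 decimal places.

R1: moderate=0.49 → w = 0.49
R2: ¬half=1−0.62=0.38 → w = 0.38
R3: moderate=0.49 → w = 0.49
Rules with consequent 'normal': {R1, R2} → strengths 0.49, 0.38
Aggregate via t-conorm [max(a, b)]: 0.49

0.49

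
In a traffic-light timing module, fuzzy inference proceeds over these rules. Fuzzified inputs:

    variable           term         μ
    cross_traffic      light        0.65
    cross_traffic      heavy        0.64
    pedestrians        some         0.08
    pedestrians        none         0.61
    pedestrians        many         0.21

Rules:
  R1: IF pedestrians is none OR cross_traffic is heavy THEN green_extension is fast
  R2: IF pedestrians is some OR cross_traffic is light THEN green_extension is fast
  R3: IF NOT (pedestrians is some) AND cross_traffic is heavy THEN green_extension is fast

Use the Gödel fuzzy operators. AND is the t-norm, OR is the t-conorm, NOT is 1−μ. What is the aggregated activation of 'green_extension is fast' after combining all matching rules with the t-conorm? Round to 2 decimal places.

R1: none=0.61, heavy=0.64; OR[max(a, b)] → w = 0.64
R2: some=0.08, light=0.65; OR[max(a, b)] → w = 0.65
R3: ¬some=1−0.08=0.92, heavy=0.64; AND[min(a, b)] → w = 0.64
Rules with consequent 'fast': {R1, R2, R3} → strengths 0.64, 0.65, 0.64
Aggregate via t-conorm [max(a, b)]: 0.65

0.65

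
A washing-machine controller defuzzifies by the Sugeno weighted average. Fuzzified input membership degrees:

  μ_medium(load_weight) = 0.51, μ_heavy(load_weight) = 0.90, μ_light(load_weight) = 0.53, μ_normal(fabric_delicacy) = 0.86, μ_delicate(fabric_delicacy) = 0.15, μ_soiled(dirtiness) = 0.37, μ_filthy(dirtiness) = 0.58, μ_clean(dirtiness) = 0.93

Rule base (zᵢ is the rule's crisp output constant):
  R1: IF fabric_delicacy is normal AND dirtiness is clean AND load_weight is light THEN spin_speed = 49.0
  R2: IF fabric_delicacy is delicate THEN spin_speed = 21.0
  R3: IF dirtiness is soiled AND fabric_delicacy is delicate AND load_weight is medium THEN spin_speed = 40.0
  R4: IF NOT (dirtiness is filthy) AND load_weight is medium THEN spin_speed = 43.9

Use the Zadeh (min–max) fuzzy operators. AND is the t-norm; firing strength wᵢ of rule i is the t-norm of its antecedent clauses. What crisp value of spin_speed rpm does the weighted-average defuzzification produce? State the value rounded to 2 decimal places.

R1 (z=49.0): normal=0.86, clean=0.93, light=0.53; AND[min(a, b)] → w = 0.53
R2 (z=21.0): delicate=0.15 → w = 0.15
R3 (z=40.0): soiled=0.37, delicate=0.15, medium=0.51; AND[min(a, b)] → w = 0.15
R4 (z=43.9): ¬filthy=1−0.58=0.42, medium=0.51; AND[min(a, b)] → w = 0.42
Weighted average = (0.53·49.0 + 0.15·21.0 + 0.15·40.0 + 0.42·43.9) / (0.53 + 0.15 + 0.15 + 0.42)
  = 53.5580 / 1.2500 = 42.85

42.85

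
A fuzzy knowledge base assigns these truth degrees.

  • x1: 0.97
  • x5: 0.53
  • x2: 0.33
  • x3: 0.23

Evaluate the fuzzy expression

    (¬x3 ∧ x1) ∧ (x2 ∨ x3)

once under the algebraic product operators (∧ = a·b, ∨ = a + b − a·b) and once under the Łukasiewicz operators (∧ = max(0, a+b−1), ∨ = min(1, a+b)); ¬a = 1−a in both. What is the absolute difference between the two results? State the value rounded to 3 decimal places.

0.062

Under algebraic product:
  ¬x3 = 1 − 0.2300 = 0.7700
  ¬x3 ∧ x1 = a·b on (0.7700, 0.9700) = 0.7469
  x2 ∨ x3 = a + b − a·b on (0.3300, 0.2300) = 0.4841
  (¬x3 ∧ x1) ∧ (x2 ∨ x3) = a·b on (0.7469, 0.4841) = 0.3616
  → value = 0.3616
Under Łukasiewicz:
  ¬x3 = 1 − 0.23 = 0.77
  ¬x3 ∧ x1 = max(0, a+b−1) on (0.77, 0.97) = 0.74
  x2 ∨ x3 = min(1, a+b) on (0.33, 0.23) = 0.56
  (¬x3 ∧ x1) ∧ (x2 ∨ x3) = max(0, a+b−1) on (0.74, 0.56) = 0.30
  → value = 0.3000
|0.3616 − 0.3000| = 0.062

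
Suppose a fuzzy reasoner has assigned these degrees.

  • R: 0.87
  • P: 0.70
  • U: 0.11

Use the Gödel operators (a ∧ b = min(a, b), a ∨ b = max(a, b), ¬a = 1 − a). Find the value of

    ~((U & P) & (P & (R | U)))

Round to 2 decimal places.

U & P = min(a, b) on (0.11, 0.70) = 0.11
R | U = max(a, b) on (0.87, 0.11) = 0.87
P & (R | U) = min(a, b) on (0.70, 0.87) = 0.70
(U & P) & (P & (R | U)) = min(a, b) on (0.11, 0.70) = 0.11
~((U & P) & (P & (R | U))) = 1 − 0.11 = 0.89

0.89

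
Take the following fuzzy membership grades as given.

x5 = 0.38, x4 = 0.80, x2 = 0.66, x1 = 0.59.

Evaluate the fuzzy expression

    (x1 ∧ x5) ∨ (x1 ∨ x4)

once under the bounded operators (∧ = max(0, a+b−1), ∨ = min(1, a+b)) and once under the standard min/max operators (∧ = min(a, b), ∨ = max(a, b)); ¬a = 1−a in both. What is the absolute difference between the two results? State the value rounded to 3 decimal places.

0.200

Under bounded:
  x1 ∧ x5 = max(0, a+b−1) on (0.59, 0.38) = 0.00
  x1 ∨ x4 = min(1, a+b) on (0.59, 0.80) = 1.00
  (x1 ∧ x5) ∨ (x1 ∨ x4) = min(1, a+b) on (0.00, 1.00) = 1.00
  → value = 1.0000
Under standard min/max:
  x1 ∧ x5 = min(a, b) on (0.59, 0.38) = 0.38
  x1 ∨ x4 = max(a, b) on (0.59, 0.80) = 0.80
  (x1 ∧ x5) ∨ (x1 ∨ x4) = max(a, b) on (0.38, 0.80) = 0.80
  → value = 0.8000
|1.0000 − 0.8000| = 0.200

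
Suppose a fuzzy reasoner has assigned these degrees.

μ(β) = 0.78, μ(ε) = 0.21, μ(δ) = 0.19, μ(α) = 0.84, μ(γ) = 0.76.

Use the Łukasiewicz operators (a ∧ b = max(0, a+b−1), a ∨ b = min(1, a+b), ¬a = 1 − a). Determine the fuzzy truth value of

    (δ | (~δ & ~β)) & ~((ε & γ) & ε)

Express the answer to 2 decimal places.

0.22

~δ = 1 − 0.19 = 0.81
~β = 1 − 0.78 = 0.22
~δ & ~β = max(0, a+b−1) on (0.81, 0.22) = 0.03
δ | (~δ & ~β) = min(1, a+b) on (0.19, 0.03) = 0.22
ε & γ = max(0, a+b−1) on (0.21, 0.76) = 0.00
(ε & γ) & ε = max(0, a+b−1) on (0.00, 0.21) = 0.00
~((ε & γ) & ε) = 1 − 0.00 = 1.00
(δ | (~δ & ~β)) & ~((ε & γ) & ε) = max(0, a+b−1) on (0.22, 1.00) = 0.22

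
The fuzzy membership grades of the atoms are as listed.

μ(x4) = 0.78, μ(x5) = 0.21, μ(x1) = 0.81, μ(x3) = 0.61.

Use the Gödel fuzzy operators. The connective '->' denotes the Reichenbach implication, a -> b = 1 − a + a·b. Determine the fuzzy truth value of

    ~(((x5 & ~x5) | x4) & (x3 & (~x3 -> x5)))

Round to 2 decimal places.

0.39

~x5 = 1 − 0.21 = 0.79
x5 & ~x5 = min(a, b) on (0.21, 0.79) = 0.21
(x5 & ~x5) | x4 = max(a, b) on (0.21, 0.78) = 0.78
~x3 = 1 − 0.61 = 0.39
~x3 -> x5  [Reichenbach: 1 − a + a·b] with a=0.39, b=0.21 → 0.69
x3 & (~x3 -> x5) = min(a, b) on (0.61, 0.69) = 0.61
((x5 & ~x5) | x4) & (x3 & (~x3 -> x5)) = min(a, b) on (0.78, 0.61) = 0.61
~(((x5 & ~x5) | x4) & (x3 & (~x3 -> x5))) = 1 − 0.61 = 0.39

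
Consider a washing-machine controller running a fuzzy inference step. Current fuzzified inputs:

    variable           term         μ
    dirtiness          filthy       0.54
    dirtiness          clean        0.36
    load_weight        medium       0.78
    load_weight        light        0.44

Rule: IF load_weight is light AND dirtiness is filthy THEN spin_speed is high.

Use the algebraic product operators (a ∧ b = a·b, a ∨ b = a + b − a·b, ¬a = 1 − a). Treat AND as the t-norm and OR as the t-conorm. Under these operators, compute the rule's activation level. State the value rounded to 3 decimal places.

firing strength: light=0.44, filthy=0.54; AND[a·b] → w = 0.2376

0.238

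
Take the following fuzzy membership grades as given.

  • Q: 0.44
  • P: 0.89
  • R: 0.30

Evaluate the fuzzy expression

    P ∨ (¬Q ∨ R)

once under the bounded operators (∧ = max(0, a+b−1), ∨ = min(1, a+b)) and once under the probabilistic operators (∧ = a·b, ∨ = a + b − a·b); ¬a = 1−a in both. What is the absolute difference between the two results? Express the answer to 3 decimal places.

Under bounded:
  ¬Q = 1 − 0.44 = 0.56
  ¬Q ∨ R = min(1, a+b) on (0.56, 0.30) = 0.86
  P ∨ (¬Q ∨ R) = min(1, a+b) on (0.89, 0.86) = 1.00
  → value = 1.0000
Under probabilistic:
  ¬Q = 1 − 0.4400 = 0.5600
  ¬Q ∨ R = a + b − a·b on (0.5600, 0.3000) = 0.6920
  P ∨ (¬Q ∨ R) = a + b − a·b on (0.8900, 0.6920) = 0.9661
  → value = 0.9661
|1.0000 − 0.9661| = 0.034

0.034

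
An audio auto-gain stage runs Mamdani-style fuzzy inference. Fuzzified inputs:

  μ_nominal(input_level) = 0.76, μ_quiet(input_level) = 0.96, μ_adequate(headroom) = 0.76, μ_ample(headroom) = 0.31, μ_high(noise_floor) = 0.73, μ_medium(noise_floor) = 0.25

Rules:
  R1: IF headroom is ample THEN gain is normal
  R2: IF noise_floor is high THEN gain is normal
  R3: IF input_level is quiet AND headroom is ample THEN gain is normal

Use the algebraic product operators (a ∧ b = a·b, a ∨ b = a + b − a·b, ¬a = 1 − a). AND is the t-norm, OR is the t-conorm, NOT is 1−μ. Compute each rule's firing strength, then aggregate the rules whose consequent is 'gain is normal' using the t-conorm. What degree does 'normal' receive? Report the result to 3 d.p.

0.869

R1: ample=0.31 → w = 0.3100
R2: high=0.73 → w = 0.7300
R3: quiet=0.96, ample=0.31; AND[a·b] → w = 0.2976
Rules with consequent 'normal': {R1, R2, R3} → strengths 0.3100, 0.7300, 0.2976
Aggregate via t-conorm [a + b − a·b]: 0.8691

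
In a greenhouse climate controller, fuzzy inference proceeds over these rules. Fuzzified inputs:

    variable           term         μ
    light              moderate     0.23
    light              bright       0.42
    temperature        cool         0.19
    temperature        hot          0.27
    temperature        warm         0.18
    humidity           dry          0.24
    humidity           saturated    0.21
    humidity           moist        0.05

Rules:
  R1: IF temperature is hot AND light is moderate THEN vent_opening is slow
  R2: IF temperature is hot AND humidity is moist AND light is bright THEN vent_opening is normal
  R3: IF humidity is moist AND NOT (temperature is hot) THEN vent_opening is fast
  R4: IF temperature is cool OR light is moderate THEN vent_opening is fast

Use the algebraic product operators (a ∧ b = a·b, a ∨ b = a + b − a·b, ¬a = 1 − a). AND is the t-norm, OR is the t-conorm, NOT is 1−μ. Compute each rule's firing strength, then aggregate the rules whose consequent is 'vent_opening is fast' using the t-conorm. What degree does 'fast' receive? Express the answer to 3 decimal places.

R1: hot=0.27, moderate=0.23; AND[a·b] → w = 0.0621
R2: hot=0.27, moist=0.05, bright=0.42; AND[a·b] → w = 0.0057
R3: moist=0.05, ¬hot=1−0.27=0.73; AND[a·b] → w = 0.0365
R4: cool=0.19, moderate=0.23; OR[a + b − a·b] → w = 0.3763
Rules with consequent 'fast': {R3, R4} → strengths 0.0365, 0.3763
Aggregate via t-conorm [a + b − a·b]: 0.3991

0.399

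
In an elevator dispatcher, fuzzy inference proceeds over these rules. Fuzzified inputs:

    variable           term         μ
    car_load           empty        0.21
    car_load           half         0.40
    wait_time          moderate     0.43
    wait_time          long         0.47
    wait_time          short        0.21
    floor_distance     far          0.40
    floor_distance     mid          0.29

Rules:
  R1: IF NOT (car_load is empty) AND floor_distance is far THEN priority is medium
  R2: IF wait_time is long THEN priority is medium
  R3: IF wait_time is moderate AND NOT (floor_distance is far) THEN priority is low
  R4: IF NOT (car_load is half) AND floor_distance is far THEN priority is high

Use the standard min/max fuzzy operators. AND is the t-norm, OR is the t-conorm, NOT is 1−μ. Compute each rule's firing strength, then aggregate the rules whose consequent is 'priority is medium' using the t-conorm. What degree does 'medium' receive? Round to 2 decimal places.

R1: ¬empty=1−0.21=0.79, far=0.40; AND[min(a, b)] → w = 0.40
R2: long=0.47 → w = 0.47
R3: moderate=0.43, ¬far=1−0.40=0.60; AND[min(a, b)] → w = 0.43
R4: ¬half=1−0.40=0.60, far=0.40; AND[min(a, b)] → w = 0.40
Rules with consequent 'medium': {R1, R2} → strengths 0.40, 0.47
Aggregate via t-conorm [max(a, b)]: 0.47

0.47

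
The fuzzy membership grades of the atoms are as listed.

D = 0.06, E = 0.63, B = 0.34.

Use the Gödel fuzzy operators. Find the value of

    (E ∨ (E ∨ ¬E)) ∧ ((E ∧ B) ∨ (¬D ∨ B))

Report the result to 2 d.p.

¬E = 1 − 0.63 = 0.37
E ∨ ¬E = max(a, b) on (0.63, 0.37) = 0.63
E ∨ (E ∨ ¬E) = max(a, b) on (0.63, 0.63) = 0.63
E ∧ B = min(a, b) on (0.63, 0.34) = 0.34
¬D = 1 − 0.06 = 0.94
¬D ∨ B = max(a, b) on (0.94, 0.34) = 0.94
(E ∧ B) ∨ (¬D ∨ B) = max(a, b) on (0.34, 0.94) = 0.94
(E ∨ (E ∨ ¬E)) ∧ ((E ∧ B) ∨ (¬D ∨ B)) = min(a, b) on (0.63, 0.94) = 0.63

0.63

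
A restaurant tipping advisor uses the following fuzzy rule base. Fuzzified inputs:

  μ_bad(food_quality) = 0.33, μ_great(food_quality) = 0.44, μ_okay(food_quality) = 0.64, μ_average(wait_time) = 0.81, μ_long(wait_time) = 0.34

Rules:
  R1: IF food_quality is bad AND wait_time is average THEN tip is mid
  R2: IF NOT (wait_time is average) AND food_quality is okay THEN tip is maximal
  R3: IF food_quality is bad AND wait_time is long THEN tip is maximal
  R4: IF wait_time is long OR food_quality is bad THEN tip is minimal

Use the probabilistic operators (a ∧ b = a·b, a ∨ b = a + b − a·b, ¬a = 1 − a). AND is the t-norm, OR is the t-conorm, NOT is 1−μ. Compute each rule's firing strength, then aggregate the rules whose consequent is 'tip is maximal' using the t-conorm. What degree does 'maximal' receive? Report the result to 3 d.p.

0.220

R1: bad=0.33, average=0.81; AND[a·b] → w = 0.2673
R2: ¬average=1−0.81=0.19, okay=0.64; AND[a·b] → w = 0.1216
R3: bad=0.33, long=0.34; AND[a·b] → w = 0.1122
R4: long=0.34, bad=0.33; OR[a + b − a·b] → w = 0.5578
Rules with consequent 'maximal': {R2, R3} → strengths 0.1216, 0.1122
Aggregate via t-conorm [a + b − a·b]: 0.2202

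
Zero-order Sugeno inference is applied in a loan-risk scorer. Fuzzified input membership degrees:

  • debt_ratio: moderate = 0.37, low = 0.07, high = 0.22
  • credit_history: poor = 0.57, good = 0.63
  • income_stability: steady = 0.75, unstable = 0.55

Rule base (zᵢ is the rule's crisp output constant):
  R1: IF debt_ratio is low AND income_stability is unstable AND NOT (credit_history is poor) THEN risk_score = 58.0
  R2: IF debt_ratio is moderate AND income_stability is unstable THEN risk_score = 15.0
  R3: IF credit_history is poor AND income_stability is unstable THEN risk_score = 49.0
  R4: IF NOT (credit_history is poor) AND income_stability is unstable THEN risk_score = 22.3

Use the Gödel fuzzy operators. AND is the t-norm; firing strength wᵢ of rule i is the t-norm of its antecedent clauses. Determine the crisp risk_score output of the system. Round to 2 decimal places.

32.50

R1 (z=58.0): low=0.07, unstable=0.55, ¬poor=1−0.57=0.43; AND[min(a, b)] → w = 0.07
R2 (z=15.0): moderate=0.37, unstable=0.55; AND[min(a, b)] → w = 0.37
R3 (z=49.0): poor=0.57, unstable=0.55; AND[min(a, b)] → w = 0.55
R4 (z=22.3): ¬poor=1−0.57=0.43, unstable=0.55; AND[min(a, b)] → w = 0.43
Weighted average = (0.07·58.0 + 0.37·15.0 + 0.55·49.0 + 0.43·22.3) / (0.07 + 0.37 + 0.55 + 0.43)
  = 46.1490 / 1.4200 = 32.50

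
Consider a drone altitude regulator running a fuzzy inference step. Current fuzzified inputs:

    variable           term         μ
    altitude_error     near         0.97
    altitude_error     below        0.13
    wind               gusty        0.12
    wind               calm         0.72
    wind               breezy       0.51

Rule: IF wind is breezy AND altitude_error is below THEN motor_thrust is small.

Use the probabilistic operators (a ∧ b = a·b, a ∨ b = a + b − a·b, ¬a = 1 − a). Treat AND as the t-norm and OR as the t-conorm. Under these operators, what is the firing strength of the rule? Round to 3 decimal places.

firing strength: breezy=0.51, below=0.13; AND[a·b] → w = 0.0663

0.066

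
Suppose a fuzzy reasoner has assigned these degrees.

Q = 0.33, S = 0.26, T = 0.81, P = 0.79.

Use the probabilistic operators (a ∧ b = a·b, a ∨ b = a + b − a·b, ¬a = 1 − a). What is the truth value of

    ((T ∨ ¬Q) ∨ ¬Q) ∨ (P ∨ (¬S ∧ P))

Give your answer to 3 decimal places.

¬Q = 1 − 0.3300 = 0.6700
T ∨ ¬Q = a + b − a·b on (0.8100, 0.6700) = 0.9373
¬Q = 1 − 0.3300 = 0.6700
(T ∨ ¬Q) ∨ ¬Q = a + b − a·b on (0.9373, 0.6700) = 0.9793
¬S = 1 − 0.2600 = 0.7400
¬S ∧ P = a·b on (0.7400, 0.7900) = 0.5846
P ∨ (¬S ∧ P) = a + b − a·b on (0.7900, 0.5846) = 0.9128
((T ∨ ¬Q) ∨ ¬Q) ∨ (P ∨ (¬S ∧ P)) = a + b − a·b on (0.9793, 0.9128) = 0.9982

0.998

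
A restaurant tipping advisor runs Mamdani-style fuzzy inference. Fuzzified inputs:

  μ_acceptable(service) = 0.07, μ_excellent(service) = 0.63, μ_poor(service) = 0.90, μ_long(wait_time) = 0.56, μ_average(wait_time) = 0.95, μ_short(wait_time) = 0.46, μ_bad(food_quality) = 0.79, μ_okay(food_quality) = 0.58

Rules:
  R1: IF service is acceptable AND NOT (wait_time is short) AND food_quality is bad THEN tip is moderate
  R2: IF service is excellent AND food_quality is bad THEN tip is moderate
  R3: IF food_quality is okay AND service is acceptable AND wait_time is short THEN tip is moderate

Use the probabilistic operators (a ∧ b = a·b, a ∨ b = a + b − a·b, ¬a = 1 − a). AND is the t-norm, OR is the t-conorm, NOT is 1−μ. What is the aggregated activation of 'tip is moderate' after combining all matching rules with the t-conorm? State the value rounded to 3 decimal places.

0.522

R1: acceptable=0.07, ¬short=1−0.46=0.54, bad=0.79; AND[a·b] → w = 0.0299
R2: excellent=0.63, bad=0.79; AND[a·b] → w = 0.4977
R3: okay=0.58, acceptable=0.07, short=0.46; AND[a·b] → w = 0.0187
Rules with consequent 'moderate': {R1, R2, R3} → strengths 0.0299, 0.4977, 0.0187
Aggregate via t-conorm [a + b − a·b]: 0.5218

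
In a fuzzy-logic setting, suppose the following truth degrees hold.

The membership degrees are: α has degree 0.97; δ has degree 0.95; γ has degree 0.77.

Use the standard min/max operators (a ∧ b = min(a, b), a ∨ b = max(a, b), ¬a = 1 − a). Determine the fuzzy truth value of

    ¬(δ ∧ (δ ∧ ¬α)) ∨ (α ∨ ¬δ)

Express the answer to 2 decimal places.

¬α = 1 − 0.97 = 0.03
δ ∧ ¬α = min(a, b) on (0.95, 0.03) = 0.03
δ ∧ (δ ∧ ¬α) = min(a, b) on (0.95, 0.03) = 0.03
¬(δ ∧ (δ ∧ ¬α)) = 1 − 0.03 = 0.97
¬δ = 1 − 0.95 = 0.05
α ∨ ¬δ = max(a, b) on (0.97, 0.05) = 0.97
¬(δ ∧ (δ ∧ ¬α)) ∨ (α ∨ ¬δ) = max(a, b) on (0.97, 0.97) = 0.97

0.97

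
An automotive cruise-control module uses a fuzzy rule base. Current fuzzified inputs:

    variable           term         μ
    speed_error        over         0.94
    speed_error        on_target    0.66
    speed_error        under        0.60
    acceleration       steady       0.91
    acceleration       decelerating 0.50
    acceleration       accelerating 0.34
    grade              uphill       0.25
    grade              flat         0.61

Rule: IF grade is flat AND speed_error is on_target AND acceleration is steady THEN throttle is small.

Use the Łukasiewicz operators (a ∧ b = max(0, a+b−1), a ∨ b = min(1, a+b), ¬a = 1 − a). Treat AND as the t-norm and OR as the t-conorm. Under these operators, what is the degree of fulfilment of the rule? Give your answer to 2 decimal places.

0.18

firing strength: flat=0.61, on_target=0.66, steady=0.91; AND[max(0, a+b−1)] → w = 0.18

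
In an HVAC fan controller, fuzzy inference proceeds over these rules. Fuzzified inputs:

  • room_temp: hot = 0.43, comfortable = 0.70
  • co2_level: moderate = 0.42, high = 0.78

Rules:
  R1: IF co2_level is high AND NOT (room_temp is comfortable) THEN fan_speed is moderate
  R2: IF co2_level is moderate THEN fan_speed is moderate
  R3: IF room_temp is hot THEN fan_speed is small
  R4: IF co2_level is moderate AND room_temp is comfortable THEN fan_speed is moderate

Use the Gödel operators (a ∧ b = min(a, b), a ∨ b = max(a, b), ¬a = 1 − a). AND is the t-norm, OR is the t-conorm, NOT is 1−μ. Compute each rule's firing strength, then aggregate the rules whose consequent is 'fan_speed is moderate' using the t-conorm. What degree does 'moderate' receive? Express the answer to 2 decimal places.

R1: high=0.78, ¬comfortable=1−0.70=0.30; AND[min(a, b)] → w = 0.30
R2: moderate=0.42 → w = 0.42
R3: hot=0.43 → w = 0.43
R4: moderate=0.42, comfortable=0.70; AND[min(a, b)] → w = 0.42
Rules with consequent 'moderate': {R1, R2, R4} → strengths 0.30, 0.42, 0.42
Aggregate via t-conorm [max(a, b)]: 0.42

0.42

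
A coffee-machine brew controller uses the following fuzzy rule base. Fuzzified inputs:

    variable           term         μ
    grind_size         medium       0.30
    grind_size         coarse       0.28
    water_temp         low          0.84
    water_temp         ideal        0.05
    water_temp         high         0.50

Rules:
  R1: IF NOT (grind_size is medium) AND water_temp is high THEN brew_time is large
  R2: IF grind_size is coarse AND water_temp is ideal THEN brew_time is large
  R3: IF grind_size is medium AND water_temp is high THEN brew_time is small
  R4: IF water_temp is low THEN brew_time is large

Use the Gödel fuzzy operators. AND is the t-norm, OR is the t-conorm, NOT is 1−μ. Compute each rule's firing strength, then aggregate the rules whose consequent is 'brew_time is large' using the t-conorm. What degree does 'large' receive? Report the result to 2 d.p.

0.84

R1: ¬medium=1−0.30=0.70, high=0.50; AND[min(a, b)] → w = 0.50
R2: coarse=0.28, ideal=0.05; AND[min(a, b)] → w = 0.05
R3: medium=0.30, high=0.50; AND[min(a, b)] → w = 0.30
R4: low=0.84 → w = 0.84
Rules with consequent 'large': {R1, R2, R4} → strengths 0.50, 0.05, 0.84
Aggregate via t-conorm [max(a, b)]: 0.84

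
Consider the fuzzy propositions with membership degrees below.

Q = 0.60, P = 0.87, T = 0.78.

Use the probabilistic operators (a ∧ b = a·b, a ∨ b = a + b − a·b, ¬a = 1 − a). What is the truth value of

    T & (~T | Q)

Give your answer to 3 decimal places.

~T = 1 − 0.7800 = 0.2200
~T | Q = a + b − a·b on (0.2200, 0.6000) = 0.6880
T & (~T | Q) = a·b on (0.7800, 0.6880) = 0.5366

0.537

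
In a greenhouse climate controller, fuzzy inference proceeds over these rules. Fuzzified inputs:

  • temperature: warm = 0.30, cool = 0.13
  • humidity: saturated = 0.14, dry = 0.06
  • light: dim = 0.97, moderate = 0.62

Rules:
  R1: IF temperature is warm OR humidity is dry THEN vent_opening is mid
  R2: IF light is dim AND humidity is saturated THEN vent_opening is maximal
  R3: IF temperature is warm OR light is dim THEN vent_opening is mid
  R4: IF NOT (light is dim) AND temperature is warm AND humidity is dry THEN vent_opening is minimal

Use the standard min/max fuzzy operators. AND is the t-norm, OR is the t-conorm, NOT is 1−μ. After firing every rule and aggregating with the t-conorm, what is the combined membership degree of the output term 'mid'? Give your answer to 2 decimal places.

R1: warm=0.30, dry=0.06; OR[max(a, b)] → w = 0.30
R2: dim=0.97, saturated=0.14; AND[min(a, b)] → w = 0.14
R3: warm=0.30, dim=0.97; OR[max(a, b)] → w = 0.97
R4: ¬dim=1−0.97=0.03, warm=0.30, dry=0.06; AND[min(a, b)] → w = 0.03
Rules with consequent 'mid': {R1, R3} → strengths 0.30, 0.97
Aggregate via t-conorm [max(a, b)]: 0.97

0.97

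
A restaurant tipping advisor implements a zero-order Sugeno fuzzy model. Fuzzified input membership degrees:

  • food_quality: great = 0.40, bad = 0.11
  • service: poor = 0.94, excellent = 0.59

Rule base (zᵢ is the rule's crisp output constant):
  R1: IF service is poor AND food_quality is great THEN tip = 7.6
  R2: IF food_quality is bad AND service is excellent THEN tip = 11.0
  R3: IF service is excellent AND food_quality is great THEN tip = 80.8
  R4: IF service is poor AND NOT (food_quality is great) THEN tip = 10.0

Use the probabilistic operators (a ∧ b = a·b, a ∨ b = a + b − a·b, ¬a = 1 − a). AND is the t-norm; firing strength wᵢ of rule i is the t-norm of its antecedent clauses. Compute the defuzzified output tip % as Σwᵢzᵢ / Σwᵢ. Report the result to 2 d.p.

22.79

R1 (z=7.6): poor=0.94, great=0.40; AND[a·b] → w = 0.3760
R2 (z=11.0): bad=0.11, excellent=0.59; AND[a·b] → w = 0.0649
R3 (z=80.8): excellent=0.59, great=0.40; AND[a·b] → w = 0.2360
R4 (z=10.0): poor=0.94, ¬great=1−0.40=0.60; AND[a·b] → w = 0.5640
Weighted average = (0.3760·7.6 + 0.0649·11.0 + 0.2360·80.8 + 0.5640·10.0) / (0.3760 + 0.0649 + 0.2360 + 0.5640)
  = 28.2803 / 1.2409 = 22.79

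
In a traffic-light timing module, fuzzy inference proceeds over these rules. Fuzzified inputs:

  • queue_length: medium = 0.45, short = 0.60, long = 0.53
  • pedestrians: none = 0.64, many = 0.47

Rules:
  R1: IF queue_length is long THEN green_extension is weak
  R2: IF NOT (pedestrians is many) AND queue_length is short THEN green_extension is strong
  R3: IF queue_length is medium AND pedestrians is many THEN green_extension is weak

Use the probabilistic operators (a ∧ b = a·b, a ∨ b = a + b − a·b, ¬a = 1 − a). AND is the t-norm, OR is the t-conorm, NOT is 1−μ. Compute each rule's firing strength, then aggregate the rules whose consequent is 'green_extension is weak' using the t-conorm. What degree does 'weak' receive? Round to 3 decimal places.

0.629

R1: long=0.53 → w = 0.5300
R2: ¬many=1−0.47=0.53, short=0.60; AND[a·b] → w = 0.3180
R3: medium=0.45, many=0.47; AND[a·b] → w = 0.2115
Rules with consequent 'weak': {R1, R3} → strengths 0.5300, 0.2115
Aggregate via t-conorm [a + b − a·b]: 0.6294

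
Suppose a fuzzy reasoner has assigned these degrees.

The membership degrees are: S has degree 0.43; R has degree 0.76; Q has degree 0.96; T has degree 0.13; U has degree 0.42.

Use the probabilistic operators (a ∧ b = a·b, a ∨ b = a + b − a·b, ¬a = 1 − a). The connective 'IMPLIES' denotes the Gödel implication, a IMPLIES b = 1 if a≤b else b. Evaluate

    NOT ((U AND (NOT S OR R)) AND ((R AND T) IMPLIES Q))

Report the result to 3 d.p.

0.623

NOT S = 1 − 0.4300 = 0.5700
NOT S OR R = a + b − a·b on (0.5700, 0.7600) = 0.8968
U AND (NOT S OR R) = a·b on (0.4200, 0.8968) = 0.3767
R AND T = a·b on (0.7600, 0.1300) = 0.0988
(R AND T) IMPLIES Q  [Gödel: 1 if a≤b else b] with a=0.0988, b=0.9600 → 1.0000
(U AND (NOT S OR R)) AND ((R AND T) IMPLIES Q) = a·b on (0.3767, 1.0000) = 0.3767
NOT ((U AND (NOT S OR R)) AND ((R AND T) IMPLIES Q)) = 1 − 0.3767 = 0.6233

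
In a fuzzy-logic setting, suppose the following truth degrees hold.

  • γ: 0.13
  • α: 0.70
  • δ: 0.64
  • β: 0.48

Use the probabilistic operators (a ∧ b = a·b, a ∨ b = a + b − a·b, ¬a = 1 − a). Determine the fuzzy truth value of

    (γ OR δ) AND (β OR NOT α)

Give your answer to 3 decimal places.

0.437

γ OR δ = a + b − a·b on (0.1300, 0.6400) = 0.6868
NOT α = 1 − 0.7000 = 0.3000
β OR NOT α = a + b − a·b on (0.4800, 0.3000) = 0.6360
(γ OR δ) AND (β OR NOT α) = a·b on (0.6868, 0.6360) = 0.4368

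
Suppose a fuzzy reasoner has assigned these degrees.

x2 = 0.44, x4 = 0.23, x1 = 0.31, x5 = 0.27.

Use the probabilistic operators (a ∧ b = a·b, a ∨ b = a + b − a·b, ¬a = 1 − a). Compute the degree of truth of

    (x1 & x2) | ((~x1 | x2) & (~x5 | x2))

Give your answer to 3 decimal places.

x1 & x2 = a·b on (0.3100, 0.4400) = 0.1364
~x1 = 1 − 0.3100 = 0.6900
~x1 | x2 = a + b − a·b on (0.6900, 0.4400) = 0.8264
~x5 = 1 − 0.2700 = 0.7300
~x5 | x2 = a + b − a·b on (0.7300, 0.4400) = 0.8488
(~x1 | x2) & (~x5 | x2) = a·b on (0.8264, 0.8488) = 0.7014
(x1 & x2) | ((~x1 | x2) & (~x5 | x2)) = a + b − a·b on (0.1364, 0.7014) = 0.7422

0.742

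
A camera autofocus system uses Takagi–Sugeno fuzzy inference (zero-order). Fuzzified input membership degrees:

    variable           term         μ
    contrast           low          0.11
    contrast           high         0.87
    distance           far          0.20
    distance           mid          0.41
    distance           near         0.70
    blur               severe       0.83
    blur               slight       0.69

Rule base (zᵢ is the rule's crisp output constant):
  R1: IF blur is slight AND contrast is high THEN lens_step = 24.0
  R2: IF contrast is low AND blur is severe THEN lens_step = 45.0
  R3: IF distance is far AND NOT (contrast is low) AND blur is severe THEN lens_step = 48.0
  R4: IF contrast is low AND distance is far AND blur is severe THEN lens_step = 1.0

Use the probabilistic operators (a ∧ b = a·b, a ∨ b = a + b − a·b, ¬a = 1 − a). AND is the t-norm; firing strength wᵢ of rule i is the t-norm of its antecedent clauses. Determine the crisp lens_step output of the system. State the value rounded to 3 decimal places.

29.880

R1 (z=24.0): slight=0.69, high=0.87; AND[a·b] → w = 0.6003
R2 (z=45.0): low=0.11, severe=0.83; AND[a·b] → w = 0.0913
R3 (z=48.0): far=0.20, ¬low=1−0.11=0.89, severe=0.83; AND[a·b] → w = 0.1477
R4 (z=1.0): low=0.11, far=0.20, severe=0.83; AND[a·b] → w = 0.0183
Weighted average = (0.6003·24.0 + 0.0913·45.0 + 0.1477·48.0 + 0.0183·1.0) / (0.6003 + 0.0913 + 0.1477 + 0.0183)
  = 25.6255 / 0.8576 = 29.880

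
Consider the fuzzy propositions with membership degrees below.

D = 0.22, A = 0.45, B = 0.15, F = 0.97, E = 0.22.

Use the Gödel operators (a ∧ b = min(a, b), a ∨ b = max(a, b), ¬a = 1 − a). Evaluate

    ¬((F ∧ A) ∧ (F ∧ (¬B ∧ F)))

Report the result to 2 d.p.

0.55

F ∧ A = min(a, b) on (0.97, 0.45) = 0.45
¬B = 1 − 0.15 = 0.85
¬B ∧ F = min(a, b) on (0.85, 0.97) = 0.85
F ∧ (¬B ∧ F) = min(a, b) on (0.97, 0.85) = 0.85
(F ∧ A) ∧ (F ∧ (¬B ∧ F)) = min(a, b) on (0.45, 0.85) = 0.45
¬((F ∧ A) ∧ (F ∧ (¬B ∧ F))) = 1 − 0.45 = 0.55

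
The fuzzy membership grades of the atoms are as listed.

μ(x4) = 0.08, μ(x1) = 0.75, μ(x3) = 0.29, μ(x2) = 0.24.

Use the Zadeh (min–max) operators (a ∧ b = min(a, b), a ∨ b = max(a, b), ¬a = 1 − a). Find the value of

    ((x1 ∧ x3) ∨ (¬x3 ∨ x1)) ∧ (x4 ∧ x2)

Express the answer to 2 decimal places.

x1 ∧ x3 = min(a, b) on (0.75, 0.29) = 0.29
¬x3 = 1 − 0.29 = 0.71
¬x3 ∨ x1 = max(a, b) on (0.71, 0.75) = 0.75
(x1 ∧ x3) ∨ (¬x3 ∨ x1) = max(a, b) on (0.29, 0.75) = 0.75
x4 ∧ x2 = min(a, b) on (0.08, 0.24) = 0.08
((x1 ∧ x3) ∨ (¬x3 ∨ x1)) ∧ (x4 ∧ x2) = min(a, b) on (0.75, 0.08) = 0.08

0.08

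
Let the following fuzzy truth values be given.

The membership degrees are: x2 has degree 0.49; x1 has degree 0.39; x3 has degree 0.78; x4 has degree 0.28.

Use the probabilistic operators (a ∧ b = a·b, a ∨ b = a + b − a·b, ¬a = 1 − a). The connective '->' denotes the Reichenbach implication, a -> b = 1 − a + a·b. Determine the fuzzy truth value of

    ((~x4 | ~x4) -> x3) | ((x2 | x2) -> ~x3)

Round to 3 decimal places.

~x4 = 1 − 0.2800 = 0.7200
~x4 = 1 − 0.2800 = 0.7200
~x4 | ~x4 = a + b − a·b on (0.7200, 0.7200) = 0.9216
(~x4 | ~x4) -> x3  [Reichenbach: 1 − a + a·b] with a=0.9216, b=0.7800 → 0.7972
x2 | x2 = a + b − a·b on (0.4900, 0.4900) = 0.7399
~x3 = 1 − 0.7800 = 0.2200
(x2 | x2) -> ~x3  [Reichenbach: 1 − a + a·b] with a=0.7399, b=0.2200 → 0.4229
((~x4 | ~x4) -> x3) | ((x2 | x2) -> ~x3) = a + b − a·b on (0.7972, 0.4229) = 0.8830

0.883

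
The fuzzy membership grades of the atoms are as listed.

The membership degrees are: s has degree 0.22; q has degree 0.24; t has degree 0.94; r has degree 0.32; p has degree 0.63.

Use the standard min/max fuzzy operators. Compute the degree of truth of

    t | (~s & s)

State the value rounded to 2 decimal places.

~s = 1 − 0.22 = 0.78
~s & s = min(a, b) on (0.78, 0.22) = 0.22
t | (~s & s) = max(a, b) on (0.94, 0.22) = 0.94

0.94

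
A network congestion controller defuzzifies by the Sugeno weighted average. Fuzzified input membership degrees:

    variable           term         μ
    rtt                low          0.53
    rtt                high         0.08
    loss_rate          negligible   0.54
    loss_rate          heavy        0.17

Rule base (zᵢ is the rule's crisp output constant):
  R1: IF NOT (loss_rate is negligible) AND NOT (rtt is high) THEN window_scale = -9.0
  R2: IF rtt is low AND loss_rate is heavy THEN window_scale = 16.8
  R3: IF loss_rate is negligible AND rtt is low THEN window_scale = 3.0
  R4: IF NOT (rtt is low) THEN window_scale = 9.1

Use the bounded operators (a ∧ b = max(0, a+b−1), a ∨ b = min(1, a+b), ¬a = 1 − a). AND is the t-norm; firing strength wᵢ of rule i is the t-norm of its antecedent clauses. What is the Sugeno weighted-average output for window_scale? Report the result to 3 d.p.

R1 (z=-9.0): ¬negligible=1−0.54=0.46, ¬high=1−0.08=0.92; AND[max(0, a+b−1)] → w = 0.38
R2 (z=16.8): low=0.53, heavy=0.17; AND[max(0, a+b−1)] → w = 0.00
R3 (z=3.0): negligible=0.54, low=0.53; AND[max(0, a+b−1)] → w = 0.07
R4 (z=9.1): ¬low=1−0.53=0.47 → w = 0.47
Weighted average = (0.38·-9.0 + 0.00·16.8 + 0.07·3.0 + 0.47·9.1) / (0.38 + 0.00 + 0.07 + 0.47)
  = 1.0670 / 0.9200 = 1.160

1.160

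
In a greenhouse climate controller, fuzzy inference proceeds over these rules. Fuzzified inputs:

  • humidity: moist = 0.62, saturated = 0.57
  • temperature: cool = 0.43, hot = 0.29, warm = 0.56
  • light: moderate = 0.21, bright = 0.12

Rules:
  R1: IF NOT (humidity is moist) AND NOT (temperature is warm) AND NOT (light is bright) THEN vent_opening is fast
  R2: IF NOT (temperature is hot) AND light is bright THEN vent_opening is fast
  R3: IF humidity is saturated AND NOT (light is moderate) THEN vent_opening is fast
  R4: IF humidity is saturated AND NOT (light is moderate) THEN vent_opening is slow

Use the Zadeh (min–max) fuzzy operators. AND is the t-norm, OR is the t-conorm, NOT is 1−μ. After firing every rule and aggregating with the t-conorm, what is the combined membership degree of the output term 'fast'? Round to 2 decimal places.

R1: ¬moist=1−0.62=0.38, ¬warm=1−0.56=0.44, ¬bright=1−0.12=0.88; AND[min(a, b)] → w = 0.38
R2: ¬hot=1−0.29=0.71, bright=0.12; AND[min(a, b)] → w = 0.12
R3: saturated=0.57, ¬moderate=1−0.21=0.79; AND[min(a, b)] → w = 0.57
R4: saturated=0.57, ¬moderate=1−0.21=0.79; AND[min(a, b)] → w = 0.57
Rules with consequent 'fast': {R1, R2, R3} → strengths 0.38, 0.12, 0.57
Aggregate via t-conorm [max(a, b)]: 0.57

0.57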